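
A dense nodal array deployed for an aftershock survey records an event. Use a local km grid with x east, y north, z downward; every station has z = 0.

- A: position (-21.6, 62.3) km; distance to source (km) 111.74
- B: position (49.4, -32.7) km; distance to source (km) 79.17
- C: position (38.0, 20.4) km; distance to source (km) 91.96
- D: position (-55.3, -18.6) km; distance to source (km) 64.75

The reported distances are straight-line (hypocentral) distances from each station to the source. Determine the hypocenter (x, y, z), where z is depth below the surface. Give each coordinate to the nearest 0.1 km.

x ≈ -14.7 km, y ≈ -39.3 km, depth ≈ 46.0 km

Each station gives a sphere (x−x_i)² + (y−y_i)² + z² = d_i² (stations at z=0).
Subtracting the A sphere from B and C: z² cancels, leaving linear equations in x and y:
142.0 x − 190.0 y = 5379.74
119.2 x − 83.8 y = 1541.50
Solving: x ≈ -14.694, y ≈ -39.296 km (keep extra digits for the depth step; rounded: -14.7, -39.3).
Then from the A sphere: z² = 111.74² − (x + 21.6)² − (y − 62.3)² with x = -14.694, y = -39.296, so z ≈ 46.004 ≈ 46.0 km.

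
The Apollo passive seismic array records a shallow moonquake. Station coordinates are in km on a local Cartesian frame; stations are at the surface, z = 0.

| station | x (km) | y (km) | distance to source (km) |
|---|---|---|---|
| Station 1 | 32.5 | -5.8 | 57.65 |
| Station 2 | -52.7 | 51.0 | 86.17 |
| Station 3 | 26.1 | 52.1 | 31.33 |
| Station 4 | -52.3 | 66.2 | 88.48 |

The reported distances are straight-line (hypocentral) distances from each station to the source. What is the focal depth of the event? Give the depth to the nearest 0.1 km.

Each station gives a sphere (x−x_i)² + (y−y_i)² + z² = d_i² (stations at z=0).
Subtracting the Station 1 sphere from Station 2 and Station 3: z² cancels, leaving linear equations in x and y:
-170.4 x + 113.6 y = 186.65
-12.8 x + 115.8 y = 4647.68
Solving: x ≈ 27.703, y ≈ 43.198 km (keep extra digits for the depth step; rounded: 27.7, 43.2).
Then from the Station 1 sphere: z² = 57.65² − (x − 32.5)² − (y + 5.8)² with x = 27.703, y = 43.198, so z ≈ 29.995 ≈ 30.0 km.

30.0 km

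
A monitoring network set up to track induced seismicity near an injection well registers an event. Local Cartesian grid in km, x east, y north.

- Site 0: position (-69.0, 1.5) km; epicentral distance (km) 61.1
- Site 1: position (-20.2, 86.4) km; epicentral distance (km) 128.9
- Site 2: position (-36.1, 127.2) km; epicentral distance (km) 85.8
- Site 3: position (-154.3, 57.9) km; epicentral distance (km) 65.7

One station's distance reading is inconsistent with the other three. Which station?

Site 1

Solve using three stations at a time. Using Site 0, Site 2, Site 3 (subtract circle equations pairwise → linear system) gives (x, y) ≈ (-88.6, 59.4).
Distances from that point to each station vs reported:
  Site 0: calculated 61.1 vs reported 61.1 → residual 0.0 km
  Site 1: calculated 73.6 vs reported 128.9 → residual 55.3 km
  Site 2: calculated 85.8 vs reported 85.8 → residual 0.0 km
  Site 3: calculated 65.7 vs reported 65.7 → residual 0.0 km
Site 0, Site 2, Site 3 are mutually consistent (residuals ≈ 0); Site 1 is off by 55.3 km.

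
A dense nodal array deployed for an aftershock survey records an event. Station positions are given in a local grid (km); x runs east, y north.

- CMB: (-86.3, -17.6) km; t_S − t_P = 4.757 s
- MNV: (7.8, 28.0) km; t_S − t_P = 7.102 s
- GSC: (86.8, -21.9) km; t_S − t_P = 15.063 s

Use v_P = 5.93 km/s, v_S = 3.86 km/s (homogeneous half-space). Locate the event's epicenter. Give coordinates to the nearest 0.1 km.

-70.6 km east, 32.6 km north

Distance from S−P lag: d = Δt · v_P v_S / (v_P − v_S) = Δt · (5.93·3.86)/(5.93−3.86) ≈ 11.0579·Δt.
So d_CMB = 52.60, d_MNV = 78.53, d_GSC = 166.56 km.
Circle about each station: (x + 86.3)² + (y + 17.6)² = 52.60²; (x − 7.8)² + (y − 28.0)² = 78.53²; (x − 86.8)² + (y + 21.9)² = 166.56².
Subtracting the CMB equation from the MNV and GSC equations removes the quadratic terms:
188.2 x + 91.2 y = -10312.81
346.2 x − 8.6 y = -24719.07
Solving the 2×2 system: x ≈ -70.6, y ≈ 32.6 km.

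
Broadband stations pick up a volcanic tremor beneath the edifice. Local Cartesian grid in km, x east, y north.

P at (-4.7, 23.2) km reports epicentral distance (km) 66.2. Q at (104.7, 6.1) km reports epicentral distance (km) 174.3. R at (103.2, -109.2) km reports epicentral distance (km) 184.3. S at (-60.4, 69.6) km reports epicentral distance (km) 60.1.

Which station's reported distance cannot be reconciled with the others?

Solve using three stations at a time. Using P, Q, S (subtract circle equations pairwise → linear system) gives (x, y) ≈ (-69.5, 10.4).
Distances from that point to each station vs reported:
  P: calculated 66.1 vs reported 66.2 → residual 0.1 km
  Q: calculated 174.2 vs reported 174.3 → residual 0.1 km
  R: calculated 210.0 vs reported 184.3 → residual 25.7 km
  S: calculated 59.9 vs reported 60.1 → residual 0.2 km
P, Q, S are mutually consistent (residuals ≈ 0); R is off by 25.7 km.

R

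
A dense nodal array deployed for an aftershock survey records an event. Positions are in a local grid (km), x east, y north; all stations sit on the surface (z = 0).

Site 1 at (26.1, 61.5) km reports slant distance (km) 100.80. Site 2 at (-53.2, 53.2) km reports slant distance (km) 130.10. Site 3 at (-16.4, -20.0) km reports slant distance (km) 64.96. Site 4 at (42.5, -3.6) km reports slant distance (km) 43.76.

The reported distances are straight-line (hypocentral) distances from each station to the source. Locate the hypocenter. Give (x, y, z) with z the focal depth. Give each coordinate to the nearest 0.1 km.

x ≈ 38.6 km, y ≈ -33.3 km, depth ≈ 31.9 km

Each station gives a sphere (x−x_i)² + (y−y_i)² + z² = d_i² (stations at z=0).
Subtracting the Site 1 sphere from Site 2 and Site 3: z² cancels, leaving linear equations in x and y:
-158.6 x − 16.6 y = -5568.35
-85.0 x − 163.0 y = 2146.34
Solving: x ≈ 38.594, y ≈ -33.293 km (keep extra digits for the depth step; rounded: 38.6, -33.3).
Then from the Site 1 sphere: z² = 100.80² − (x − 26.1)² − (y − 61.5)² with x = 38.594, y = -33.293, so z ≈ 31.919 ≈ 31.9 km.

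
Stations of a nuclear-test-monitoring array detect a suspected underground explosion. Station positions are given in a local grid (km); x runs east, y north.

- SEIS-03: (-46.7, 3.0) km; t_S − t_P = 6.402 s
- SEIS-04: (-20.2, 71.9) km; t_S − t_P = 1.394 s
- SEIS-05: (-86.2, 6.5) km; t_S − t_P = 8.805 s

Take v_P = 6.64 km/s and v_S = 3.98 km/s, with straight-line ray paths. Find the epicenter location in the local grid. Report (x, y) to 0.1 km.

Distance from S−P lag: d = Δt · v_P v_S / (v_P − v_S) = Δt · (6.64·3.98)/(6.64−3.98) ≈ 9.9350·Δt.
So d_SEIS-03 = 63.60, d_SEIS-04 = 13.85, d_SEIS-05 = 87.48 km.
Circle about each station: (x + 46.7)² + (y − 3.0)² = 63.60²; (x + 20.2)² + (y − 71.9)² = 13.85²; (x + 86.2)² + (y − 6.5)² = 87.48².
Subtracting the SEIS-03 equation from the SEIS-04 and SEIS-05 equations removes the quadratic terms:
53.0 x + 137.8 y = 7240.90
-79.0 x + 7.0 y = 1675.01
Solving the 2×2 system: x ≈ -16.0, y ≈ 58.7 km.

(-16.0, 58.7)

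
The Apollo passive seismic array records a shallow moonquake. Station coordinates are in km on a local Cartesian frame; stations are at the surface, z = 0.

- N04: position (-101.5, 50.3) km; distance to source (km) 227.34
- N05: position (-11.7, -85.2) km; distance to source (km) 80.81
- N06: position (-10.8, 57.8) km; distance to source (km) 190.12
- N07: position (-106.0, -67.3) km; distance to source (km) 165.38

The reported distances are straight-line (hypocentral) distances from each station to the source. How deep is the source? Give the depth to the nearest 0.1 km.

z ≈ 49.1 km

Each station gives a sphere (x−x_i)² + (y−y_i)² + z² = d_i² (stations at z=0).
Subtracting the N04 sphere from N05 and N06: z² cancels, leaving linear equations in x and y:
179.6 x − 271.0 y = 39716.81
181.4 x + 15.0 y = 6163.00
Solving: x ≈ 43.699, y ≈ -117.596 km (keep extra digits for the depth step; rounded: 43.7, -117.6).
Then from the N04 sphere: z² = 227.34² − (x + 101.5)² − (y − 50.3)² with x = 43.699, y = -117.596, so z ≈ 49.109 ≈ 49.1 km.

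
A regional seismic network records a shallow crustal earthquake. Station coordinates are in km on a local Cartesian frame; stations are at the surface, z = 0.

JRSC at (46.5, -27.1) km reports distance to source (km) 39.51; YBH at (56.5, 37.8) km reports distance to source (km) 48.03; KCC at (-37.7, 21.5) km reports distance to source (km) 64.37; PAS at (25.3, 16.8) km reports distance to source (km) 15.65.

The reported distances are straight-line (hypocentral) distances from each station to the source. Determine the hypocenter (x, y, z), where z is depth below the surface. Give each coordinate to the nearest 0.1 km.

Each station gives a sphere (x−x_i)² + (y−y_i)² + z² = d_i² (stations at z=0).
Subtracting the JRSC sphere from YBH and KCC: z² cancels, leaving linear equations in x and y:
20.0 x + 129.8 y = 978.59
-168.4 x + 97.2 y = -3595.58
Solving: x ≈ 23.604, y ≈ 3.902 km (keep extra digits for the depth step; rounded: 23.6, 3.9).
Then from the JRSC sphere: z² = 39.51² − (x − 46.5)² − (y + 27.1)² with x = 23.604, y = 3.902, so z ≈ 8.700 ≈ 8.7 km.
Check against PAS (with the unrounded solution): distance 15.65 ≈ 15.65 km. ✓

(23.6, 3.9, 8.7)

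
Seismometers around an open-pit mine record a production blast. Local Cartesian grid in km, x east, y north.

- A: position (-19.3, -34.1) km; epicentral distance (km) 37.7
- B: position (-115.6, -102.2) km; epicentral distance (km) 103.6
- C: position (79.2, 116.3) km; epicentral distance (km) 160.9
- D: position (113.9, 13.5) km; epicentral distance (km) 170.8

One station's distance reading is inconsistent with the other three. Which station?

C

Solve using three stations at a time. Using A, B, D (subtract circle equations pairwise → linear system) gives (x, y) ≈ (-53.7, -19.3).
Distances from that point to each station vs reported:
  A: calculated 37.4 vs reported 37.7 → residual 0.3 km
  B: calculated 103.5 vs reported 103.6 → residual 0.1 km
  C: calculated 189.8 vs reported 160.9 → residual 28.9 km
  D: calculated 170.7 vs reported 170.8 → residual 0.1 km
A, B, D are mutually consistent (residuals ≈ 0); C is off by 28.9 km.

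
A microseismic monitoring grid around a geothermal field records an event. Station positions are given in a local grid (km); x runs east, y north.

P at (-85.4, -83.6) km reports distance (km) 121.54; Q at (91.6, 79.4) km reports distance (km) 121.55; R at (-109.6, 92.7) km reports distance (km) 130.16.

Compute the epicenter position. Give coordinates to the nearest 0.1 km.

Circle about each station: (x + 85.4)² + (y + 83.6)² = 121.54²; (x − 91.6)² + (y − 79.4)² = 121.55²; (x + 109.6)² + (y − 92.7)² = 130.16².
Subtracting pairs of circle equations eliminates x²+y² and gives linear equations (the radical axes):
354.0 x + 326.0 y = 410.37
-48.4 x + 352.6 y = 4153.68
Solving the 2×2 system: x ≈ -8.6, y ≈ 10.6 km.

(-8.6, 10.6)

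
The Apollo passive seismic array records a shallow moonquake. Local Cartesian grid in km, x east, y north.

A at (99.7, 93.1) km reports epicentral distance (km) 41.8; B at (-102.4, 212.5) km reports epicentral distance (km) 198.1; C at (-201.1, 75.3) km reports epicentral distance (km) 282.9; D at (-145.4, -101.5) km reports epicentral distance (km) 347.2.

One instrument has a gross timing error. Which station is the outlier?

D

Solve using three stations at a time. Using A, B, C (subtract circle equations pairwise → linear system) gives (x, y) ≈ (76.8, 128.1).
Distances from that point to each station vs reported:
  A: calculated 41.8 vs reported 41.8 → residual 0.0 km
  B: calculated 198.1 vs reported 198.1 → residual 0.0 km
  C: calculated 282.9 vs reported 282.9 → residual 0.0 km
  D: calculated 319.5 vs reported 347.2 → residual 27.7 km
A, B, C are mutually consistent (residuals ≈ 0); D is off by 27.7 km.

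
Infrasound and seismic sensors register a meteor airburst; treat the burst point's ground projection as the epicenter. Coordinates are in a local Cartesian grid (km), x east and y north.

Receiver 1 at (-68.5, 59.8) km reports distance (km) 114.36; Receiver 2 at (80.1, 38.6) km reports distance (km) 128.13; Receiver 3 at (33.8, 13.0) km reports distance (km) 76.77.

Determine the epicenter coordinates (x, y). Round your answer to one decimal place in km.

-18.6 km east, -43.1 km north

Circle about each station: (x + 68.5)² + (y − 59.8)² = 114.36²; (x − 80.1)² + (y − 38.6)² = 128.13²; (x − 33.8)² + (y − 13.0)² = 76.77².
Subtracting the Receiver 1 equation from the Receiver 2 and Receiver 3 equations removes the quadratic terms:
297.2 x − 42.4 y = -3701.41
204.6 x − 93.6 y = 227.73
Solving the 2×2 system: x ≈ -18.6, y ≈ -43.1 km.
Check against Receiver 1 (with the unrounded x, y): √((x + 68.5)²+(y − 59.8)²) = 114.36 ≈ 114.36 km. ✓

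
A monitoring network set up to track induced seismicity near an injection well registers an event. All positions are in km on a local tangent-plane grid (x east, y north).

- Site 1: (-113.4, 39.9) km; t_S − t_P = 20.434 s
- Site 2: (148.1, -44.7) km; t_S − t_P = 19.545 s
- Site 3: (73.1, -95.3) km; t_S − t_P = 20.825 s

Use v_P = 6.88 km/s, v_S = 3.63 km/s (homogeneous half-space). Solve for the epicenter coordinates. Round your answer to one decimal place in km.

Distance from S−P lag: d = Δt · v_P v_S / (v_P − v_S) = Δt · (6.88·3.63)/(6.88−3.63) ≈ 7.6844·Δt.
So d_Site 1 = 157.02, d_Site 2 = 150.19, d_Site 3 = 160.03 km.
Circle about each station: (x + 113.4)² + (y − 39.9)² = 157.02²; (x − 148.1)² + (y + 44.7)² = 150.19²; (x − 73.1)² + (y + 95.3)² = 160.03².
Subtracting pairs of circle equations eliminates x²+y² and gives linear equations (the radical axes):
523.0 x − 169.2 y = 11578.37
373.0 x − 270.4 y = -980.19
Solving the 2×2 system: x ≈ 42.1, y ≈ 61.7 km.

42.1 km east, 61.7 km north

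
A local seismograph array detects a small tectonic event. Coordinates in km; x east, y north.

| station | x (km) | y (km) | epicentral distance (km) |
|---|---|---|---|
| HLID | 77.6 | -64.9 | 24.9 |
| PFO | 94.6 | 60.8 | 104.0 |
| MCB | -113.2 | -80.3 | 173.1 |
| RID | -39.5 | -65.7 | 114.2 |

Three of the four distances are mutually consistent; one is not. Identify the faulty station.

MCB

Solve using three stations at a time. Using HLID, PFO, RID (subtract circle equations pairwise → linear system) gives (x, y) ≈ (71.9, -40.7).
Distances from that point to each station vs reported:
  HLID: calculated 24.9 vs reported 24.9 → residual 0.0 km
  PFO: calculated 104.0 vs reported 104.0 → residual 0.0 km
  MCB: calculated 189.3 vs reported 173.1 → residual 16.2 km
  RID: calculated 114.2 vs reported 114.2 → residual 0.0 km
HLID, PFO, RID are mutually consistent (residuals ≈ 0); MCB is off by 16.2 km.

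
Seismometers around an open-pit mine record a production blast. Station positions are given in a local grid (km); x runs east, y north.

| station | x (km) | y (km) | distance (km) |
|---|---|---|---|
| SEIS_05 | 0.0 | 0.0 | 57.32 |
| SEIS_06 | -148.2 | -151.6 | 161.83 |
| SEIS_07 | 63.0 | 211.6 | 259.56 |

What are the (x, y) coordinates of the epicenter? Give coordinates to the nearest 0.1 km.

Circle about each station: x² + y² = 57.32²; (x + 148.2)² + (y + 151.6)² = 161.83²; (x − 63.0)² + (y − 211.6)² = 259.56².
Subtracting the SEIS_05 equation from the SEIS_06 and SEIS_07 equations removes the quadratic terms:
-296.4 x − 303.2 y = 22042.43
126.0 x + 423.2 y = -15342.25
Solving the 2×2 system: x ≈ -53.6, y ≈ -20.3 km.
Check against SEIS_05 (with the unrounded x, y): √(x²+y²) = 57.32 ≈ 57.32 km. ✓

-53.6 km east, -20.3 km north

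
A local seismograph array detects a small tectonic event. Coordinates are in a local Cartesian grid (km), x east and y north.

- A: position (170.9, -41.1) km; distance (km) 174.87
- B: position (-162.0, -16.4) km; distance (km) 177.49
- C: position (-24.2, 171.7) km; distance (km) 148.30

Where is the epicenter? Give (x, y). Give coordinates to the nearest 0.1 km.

Circle about each station: (x − 170.9)² + (y + 41.1)² = 174.87²; (x + 162.0)² + (y + 16.4)² = 177.49²; (x + 24.2)² + (y − 171.7)² = 148.30².
Subtracting the A equation from the B and C equations removes the quadratic terms:
-665.8 x + 49.4 y = -5306.24
-390.2 x + 425.6 y = 7757.14
Solving the 2×2 system: x ≈ 10.0, y ≈ 27.4 km.

10.0 km east, 27.4 km north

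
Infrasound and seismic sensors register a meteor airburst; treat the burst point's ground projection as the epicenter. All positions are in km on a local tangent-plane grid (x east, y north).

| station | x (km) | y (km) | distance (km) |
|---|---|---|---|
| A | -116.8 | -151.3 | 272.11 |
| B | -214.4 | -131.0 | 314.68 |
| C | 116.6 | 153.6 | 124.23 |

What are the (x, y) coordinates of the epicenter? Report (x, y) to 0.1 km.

x ≈ 10.3 km, y ≈ 89.3 km

Circle about each station: (x + 116.8)² + (y + 151.3)² = 272.11²; (x + 214.4)² + (y + 131.0)² = 314.68²; (x − 116.6)² + (y − 153.6)² = 124.23².
Subtracting pairs of circle equations eliminates x²+y² and gives linear equations (the radical axes):
-195.2 x + 40.6 y = 1614.78
466.8 x + 609.8 y = 59265.35
Solving the 2×2 system: x ≈ 10.3, y ≈ 89.3 km.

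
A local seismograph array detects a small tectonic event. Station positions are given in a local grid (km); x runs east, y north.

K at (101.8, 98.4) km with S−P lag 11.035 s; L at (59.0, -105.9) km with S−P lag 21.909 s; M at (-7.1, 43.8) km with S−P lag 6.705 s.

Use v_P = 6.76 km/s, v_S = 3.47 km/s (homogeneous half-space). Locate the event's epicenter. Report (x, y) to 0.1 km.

40.4 km east, 49.2 km north

Distance from S−P lag: d = Δt · v_P v_S / (v_P − v_S) = Δt · (6.76·3.47)/(6.76−3.47) ≈ 7.1298·Δt.
So d_K = 78.68, d_L = 156.21, d_M = 47.81 km.
Circle about each station: (x − 101.8)² + (y − 98.4)² = 78.68²; (x − 59.0)² + (y + 105.9)² = 156.21²; (x + 7.1)² + (y − 43.8)² = 47.81².
Subtracting the K equation from the L and M equations removes the quadratic terms:
-85.6 x − 408.6 y = -23561.01
-217.8 x − 109.2 y = -14172.20
Solving the 2×2 system: x ≈ 40.4, y ≈ 49.2 km.
Check against K (with the unrounded x, y): √((x − 101.8)²+(y − 98.4)²) = 78.68 ≈ 78.68 km. ✓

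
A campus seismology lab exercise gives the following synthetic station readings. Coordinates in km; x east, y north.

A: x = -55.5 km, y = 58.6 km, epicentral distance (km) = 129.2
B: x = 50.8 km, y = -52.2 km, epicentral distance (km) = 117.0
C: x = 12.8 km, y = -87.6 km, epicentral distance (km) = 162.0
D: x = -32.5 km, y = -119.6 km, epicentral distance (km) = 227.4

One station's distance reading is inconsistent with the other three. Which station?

Solve using three stations at a time. Using A, B, C (subtract circle equations pairwise → linear system) gives (x, y) ≈ (73.6, 62.5).
Distances from that point to each station vs reported:
  A: calculated 129.2 vs reported 129.2 → residual 0.0 km
  B: calculated 117.0 vs reported 117.0 → residual 0.0 km
  C: calculated 162.0 vs reported 162.0 → residual 0.0 km
  D: calculated 210.8 vs reported 227.4 → residual 16.6 km
A, B, C are mutually consistent (residuals ≈ 0); D is off by 16.6 km.

D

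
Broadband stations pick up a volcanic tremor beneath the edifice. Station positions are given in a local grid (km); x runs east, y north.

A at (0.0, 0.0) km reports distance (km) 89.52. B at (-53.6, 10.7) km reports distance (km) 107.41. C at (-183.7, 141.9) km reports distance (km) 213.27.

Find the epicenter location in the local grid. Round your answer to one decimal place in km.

22.3 km east, 86.7 km north

Circle about each station: x² + y² = 89.52²; (x + 53.6)² + (y − 10.7)² = 107.41²; (x + 183.7)² + (y − 141.9)² = 213.27².
Subtracting pairs of circle equations eliminates x²+y² and gives linear equations (the radical axes):
-107.2 x + 21.4 y = -535.63
-367.4 x + 283.8 y = 16411.04
Solving the 2×2 system: x ≈ 22.3, y ≈ 86.7 km.
Check against A (with the unrounded x, y): √(x²+y²) = 89.52 ≈ 89.52 km. ✓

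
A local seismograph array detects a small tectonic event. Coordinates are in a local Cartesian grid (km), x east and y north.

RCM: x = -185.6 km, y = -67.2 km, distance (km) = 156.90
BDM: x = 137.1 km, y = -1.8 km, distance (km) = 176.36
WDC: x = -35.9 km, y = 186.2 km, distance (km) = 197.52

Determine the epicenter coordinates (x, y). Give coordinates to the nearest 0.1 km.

Circle about each station: (x + 185.6)² + (y + 67.2)² = 156.90²; (x − 137.1)² + (y + 1.8)² = 176.36²; (x + 35.9)² + (y − 186.2)² = 197.52².
Subtracting pairs of circle equations eliminates x²+y² and gives linear equations (the radical axes):
645.4 x + 130.8 y = -26648.79
299.4 x + 506.8 y = -17400.49
Solving the 2×2 system: x ≈ -39.0, y ≈ -11.3 km.

(-39.0, -11.3)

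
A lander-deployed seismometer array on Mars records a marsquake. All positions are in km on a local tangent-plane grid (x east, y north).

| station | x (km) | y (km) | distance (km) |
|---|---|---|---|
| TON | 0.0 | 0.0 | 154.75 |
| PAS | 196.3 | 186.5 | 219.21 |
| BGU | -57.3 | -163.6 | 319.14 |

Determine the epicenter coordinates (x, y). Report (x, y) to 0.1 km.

Circle about each station: x² + y² = 154.75²; (x − 196.3)² + (y − 186.5)² = 219.21²; (x + 57.3)² + (y + 163.6)² = 319.14².
Subtracting the TON equation from the PAS and BGU equations removes the quadratic terms:
392.6 x + 373.0 y = 49210.48
-114.6 x − 327.2 y = -47854.53
Solving the 2×2 system: x ≈ -20.4, y ≈ 153.4 km.

-20.4 km east, 153.4 km north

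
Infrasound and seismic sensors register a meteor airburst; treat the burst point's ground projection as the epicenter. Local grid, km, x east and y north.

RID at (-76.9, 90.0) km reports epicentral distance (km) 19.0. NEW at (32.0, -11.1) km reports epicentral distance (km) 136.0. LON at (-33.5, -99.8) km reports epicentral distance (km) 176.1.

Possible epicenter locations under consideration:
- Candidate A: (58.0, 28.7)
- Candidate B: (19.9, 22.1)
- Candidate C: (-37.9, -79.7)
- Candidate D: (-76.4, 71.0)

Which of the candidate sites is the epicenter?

Candidate D

For each candidate, compare |candidate − station| to the reported distance:
Candidate A: residuals RID 129.2, NEW 88.5, LON 18.4 → max 129.2 km
Candidate B: residuals RID 99.2, NEW 100.7, LON 43.0 → max 100.7 km
Candidate C: residuals RID 155.1, NEW 38.1, LON 155.5 → max 155.5 km
Candidate D: residuals RID 0.0, NEW 0.0, LON 0.0 → max 0.0 km
Only Candidate D has all residuals ≈ 0.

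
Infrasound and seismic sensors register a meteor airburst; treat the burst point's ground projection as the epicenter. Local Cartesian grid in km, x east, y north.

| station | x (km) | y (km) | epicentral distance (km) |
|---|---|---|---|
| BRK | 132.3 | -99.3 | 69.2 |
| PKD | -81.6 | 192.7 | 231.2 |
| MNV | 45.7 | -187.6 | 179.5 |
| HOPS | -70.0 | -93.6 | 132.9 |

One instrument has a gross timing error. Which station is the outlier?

BRK

Solve using three stations at a time. Using PKD, MNV, HOPS (subtract circle equations pairwise → linear system) gives (x, y) ≈ (32.2, -8.6).
Distances from that point to each station vs reported:
  BRK: calculated 135.1 vs reported 69.2 → residual 65.9 km
  PKD: calculated 231.2 vs reported 231.2 → residual 0.0 km
  MNV: calculated 179.5 vs reported 179.5 → residual 0.0 km
  HOPS: calculated 132.9 vs reported 132.9 → residual 0.0 km
PKD, MNV, HOPS are mutually consistent (residuals ≈ 0); BRK is off by 65.9 km.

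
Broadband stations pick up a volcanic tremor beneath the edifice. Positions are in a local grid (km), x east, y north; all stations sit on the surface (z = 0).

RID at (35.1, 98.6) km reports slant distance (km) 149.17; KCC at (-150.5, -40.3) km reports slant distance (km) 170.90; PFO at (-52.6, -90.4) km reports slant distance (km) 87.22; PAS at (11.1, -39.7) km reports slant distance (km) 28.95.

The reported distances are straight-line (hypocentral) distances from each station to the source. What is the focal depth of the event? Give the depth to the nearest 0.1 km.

27.1 km

Each station gives a sphere (x−x_i)² + (y−y_i)² + z² = d_i² (stations at z=0).
Subtracting the RID sphere from KCC and PFO: z² cancels, leaving linear equations in x and y:
-371.2 x − 277.8 y = 6365.25
-175.4 x − 378.0 y = 14629.31
Solving: x ≈ 18.102, y ≈ -47.102 km (keep extra digits for the depth step; rounded: 18.1, -47.1).
Then from the RID sphere: z² = 149.17² − (x − 35.1)² − (y − 98.6)² with x = 18.102, y = -47.102, so z ≈ 27.087 ≈ 27.1 km.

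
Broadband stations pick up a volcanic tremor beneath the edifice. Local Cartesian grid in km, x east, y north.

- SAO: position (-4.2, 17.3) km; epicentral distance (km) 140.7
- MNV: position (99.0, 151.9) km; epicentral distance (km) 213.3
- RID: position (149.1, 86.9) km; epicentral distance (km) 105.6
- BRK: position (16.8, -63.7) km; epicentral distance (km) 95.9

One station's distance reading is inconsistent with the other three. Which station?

Solve using three stations at a time. Using SAO, MNV, BRK (subtract circle equations pairwise → linear system) gives (x, y) ≈ (112.8, -61.0).
Distances from that point to each station vs reported:
  SAO: calculated 140.8 vs reported 140.7 → residual 0.1 km
  MNV: calculated 213.4 vs reported 213.3 → residual 0.1 km
  RID: calculated 152.3 vs reported 105.6 → residual 46.7 km
  BRK: calculated 96.0 vs reported 95.9 → residual 0.1 km
SAO, MNV, BRK are mutually consistent (residuals ≈ 0); RID is off by 46.7 km.

RID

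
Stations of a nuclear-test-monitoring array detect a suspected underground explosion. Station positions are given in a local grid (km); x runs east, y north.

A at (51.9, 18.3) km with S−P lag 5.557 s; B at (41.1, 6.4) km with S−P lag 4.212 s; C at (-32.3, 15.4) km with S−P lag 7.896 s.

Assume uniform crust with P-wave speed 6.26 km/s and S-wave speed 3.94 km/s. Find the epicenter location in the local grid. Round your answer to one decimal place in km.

(32.8, -37.6)

Distance from S−P lag: d = Δt · v_P v_S / (v_P − v_S) = Δt · (6.26·3.94)/(6.26−3.94) ≈ 10.6312·Δt.
So d_A = 59.08, d_B = 44.78, d_C = 83.94 km.
Circle about each station: (x − 51.9)² + (y − 18.3)² = 59.08²; (x − 41.1)² + (y − 6.4)² = 44.78²; (x + 32.3)² + (y − 15.4)² = 83.94².
Subtracting the A equation from the B and C equations removes the quadratic terms:
-21.6 x − 23.8 y = 186.87
-168.4 x − 5.8 y = -5303.53
Solving the 2×2 system: x ≈ 32.8, y ≈ -37.6 km.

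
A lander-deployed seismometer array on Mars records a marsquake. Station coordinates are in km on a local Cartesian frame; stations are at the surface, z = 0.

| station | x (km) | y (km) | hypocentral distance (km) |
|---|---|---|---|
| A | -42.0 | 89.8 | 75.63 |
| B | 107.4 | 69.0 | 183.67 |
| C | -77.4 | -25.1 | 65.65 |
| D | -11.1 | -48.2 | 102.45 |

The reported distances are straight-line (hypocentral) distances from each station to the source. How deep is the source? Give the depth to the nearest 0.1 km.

Each station gives a sphere (x−x_i)² + (y−y_i)² + z² = d_i² (stations at z=0).
Subtracting the A sphere from B and C: z² cancels, leaving linear equations in x and y:
298.8 x − 41.6 y = -21547.05
-70.8 x − 229.8 y = -1797.30
Solving: x ≈ -68.102, y ≈ 28.803 km (keep extra digits for the depth step; rounded: -68.1, 28.8).
Then from the A sphere: z² = 75.63² − (x + 42.0)² − (y − 89.8)² with x = -68.102, y = 28.803, so z ≈ 36.304 ≈ 36.3 km.
Check against D (with the unrounded solution): distance 102.45 ≈ 102.45 km. ✓

depth ≈ 36.3 km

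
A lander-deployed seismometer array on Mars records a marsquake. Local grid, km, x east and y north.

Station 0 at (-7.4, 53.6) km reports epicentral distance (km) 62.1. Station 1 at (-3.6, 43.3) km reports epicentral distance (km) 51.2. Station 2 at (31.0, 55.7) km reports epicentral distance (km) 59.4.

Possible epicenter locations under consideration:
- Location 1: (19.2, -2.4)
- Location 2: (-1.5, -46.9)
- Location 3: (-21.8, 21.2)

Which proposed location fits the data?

Location 1

For each candidate, compare |candidate − station| to the reported distance:
Location 1: residuals Station 0 0.1, Station 1 0.1, Station 2 0.1 → max 0.1 km
Location 2: residuals Station 0 38.6, Station 1 39.0, Station 2 48.2 → max 48.2 km
Location 3: residuals Station 0 26.6, Station 1 22.6, Station 2 3.7 → max 26.6 km
Only Location 1 has all residuals ≈ 0.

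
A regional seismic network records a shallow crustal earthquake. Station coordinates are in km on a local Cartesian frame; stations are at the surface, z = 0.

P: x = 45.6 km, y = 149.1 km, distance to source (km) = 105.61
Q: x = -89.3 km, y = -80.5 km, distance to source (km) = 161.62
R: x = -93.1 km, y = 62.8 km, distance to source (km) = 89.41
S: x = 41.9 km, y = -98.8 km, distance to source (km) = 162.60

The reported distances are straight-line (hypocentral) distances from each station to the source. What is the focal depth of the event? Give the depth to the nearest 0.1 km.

10.3 km

Each station gives a sphere (x−x_i)² + (y−y_i)² + z² = d_i² (stations at z=0).
Subtracting the P sphere from Q and R: z² cancels, leaving linear equations in x and y:
-269.8 x − 459.2 y = -24822.98
-277.4 x − 172.6 y = -8539.40
Solving: x ≈ -4.494, y ≈ 56.697 km (keep extra digits for the depth step; rounded: -4.5, 56.7).
Then from the P sphere: z² = 105.61² − (x − 45.6)² − (y − 149.1)² with x = -4.494, y = 56.697, so z ≈ 10.283 ≈ 10.3 km.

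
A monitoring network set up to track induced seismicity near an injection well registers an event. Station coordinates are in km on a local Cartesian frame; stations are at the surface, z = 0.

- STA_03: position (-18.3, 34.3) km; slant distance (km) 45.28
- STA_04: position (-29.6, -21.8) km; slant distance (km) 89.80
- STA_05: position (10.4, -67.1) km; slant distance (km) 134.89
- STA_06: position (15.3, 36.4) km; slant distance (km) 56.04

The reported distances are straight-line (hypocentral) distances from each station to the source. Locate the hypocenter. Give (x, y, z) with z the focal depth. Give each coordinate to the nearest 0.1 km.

(-19.2, 58.9, 38.0)

Each station gives a sphere (x−x_i)² + (y−y_i)² + z² = d_i² (stations at z=0).
Subtracting the STA_03 sphere from STA_04 and STA_05: z² cancels, leaving linear equations in x and y:
-22.6 x − 112.2 y = -6173.74
57.4 x − 202.8 y = -13045.84
Solving: x ≈ -19.205, y ≈ 58.893 km (keep extra digits for the depth step; rounded: -19.2, 58.9).
Then from the STA_03 sphere: z² = 45.28² − (x + 18.3)² − (y − 34.3)² with x = -19.205, y = 58.893, so z ≈ 38.008 ≈ 38.0 km.
Check against STA_06 (with the unrounded solution): distance 56.05 ≈ 56.04 km. ✓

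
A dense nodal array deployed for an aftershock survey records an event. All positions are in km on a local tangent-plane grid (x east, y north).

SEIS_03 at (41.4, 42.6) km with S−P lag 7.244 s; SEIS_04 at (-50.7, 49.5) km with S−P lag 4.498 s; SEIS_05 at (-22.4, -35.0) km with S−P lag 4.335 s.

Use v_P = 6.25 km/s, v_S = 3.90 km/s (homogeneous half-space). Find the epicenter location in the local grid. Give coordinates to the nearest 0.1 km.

-26.2 km east, 9.8 km north

Distance from S−P lag: d = Δt · v_P v_S / (v_P − v_S) = Δt · (6.25·3.90)/(6.25−3.90) ≈ 10.3723·Δt.
So d_SEIS_03 = 75.14, d_SEIS_04 = 46.65, d_SEIS_05 = 44.96 km.
Circle about each station: (x − 41.4)² + (y − 42.6)² = 75.14²; (x + 50.7)² + (y − 49.5)² = 46.65²; (x + 22.4)² + (y + 35.0)² = 44.96².
Subtracting the SEIS_03 equation from the SEIS_04 and SEIS_05 equations removes the quadratic terms:
-184.2 x + 13.8 y = 4961.82
-127.6 x − 155.2 y = 1822.66
Solving the 2×2 system: x ≈ -26.2, y ≈ 9.8 km.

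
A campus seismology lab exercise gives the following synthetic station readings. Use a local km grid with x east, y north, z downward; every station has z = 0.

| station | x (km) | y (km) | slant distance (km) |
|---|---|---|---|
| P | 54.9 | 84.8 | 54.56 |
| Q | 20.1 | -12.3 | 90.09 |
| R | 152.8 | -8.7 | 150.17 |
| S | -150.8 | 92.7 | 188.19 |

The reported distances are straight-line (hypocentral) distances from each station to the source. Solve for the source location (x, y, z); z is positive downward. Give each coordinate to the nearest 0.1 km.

x ≈ 30.0 km, y ≈ 65.4 km, depth ≈ 44.5 km

Each station gives a sphere (x−x_i)² + (y−y_i)² + z² = d_i² (stations at z=0).
Subtracting the P sphere from Q and R: z² cancels, leaving linear equations in x and y:
-69.6 x − 194.2 y = -14789.16
195.8 x − 187.0 y = -6355.76
Solving: x ≈ 30.002, y ≈ 65.402 km (keep extra digits for the depth step; rounded: 30.0, 65.4).
Then from the P sphere: z² = 54.56² − (x − 54.9)² − (y − 84.8)² with x = 30.002, y = 65.402, so z ≈ 44.504 ≈ 44.5 km.
Check against S (with the unrounded solution): distance 188.19 ≈ 188.19 km. ✓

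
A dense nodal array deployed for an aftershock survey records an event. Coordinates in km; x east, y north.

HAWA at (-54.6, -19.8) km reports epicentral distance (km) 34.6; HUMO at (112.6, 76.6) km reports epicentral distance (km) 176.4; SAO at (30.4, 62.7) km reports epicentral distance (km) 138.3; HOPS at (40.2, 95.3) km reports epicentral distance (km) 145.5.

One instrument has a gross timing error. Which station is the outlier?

SAO

Solve using three stations at a time. Using HAWA, HUMO, HOPS (subtract circle equations pairwise → linear system) gives (x, y) ≈ (-23.7, -35.5).
Distances from that point to each station vs reported:
  HAWA: calculated 34.7 vs reported 34.6 → residual 0.1 km
  HUMO: calculated 176.4 vs reported 176.4 → residual 0.0 km
  SAO: calculated 112.1 vs reported 138.3 → residual 26.2 km
  HOPS: calculated 145.5 vs reported 145.5 → residual 0.0 km
HAWA, HUMO, HOPS are mutually consistent (residuals ≈ 0); SAO is off by 26.2 km.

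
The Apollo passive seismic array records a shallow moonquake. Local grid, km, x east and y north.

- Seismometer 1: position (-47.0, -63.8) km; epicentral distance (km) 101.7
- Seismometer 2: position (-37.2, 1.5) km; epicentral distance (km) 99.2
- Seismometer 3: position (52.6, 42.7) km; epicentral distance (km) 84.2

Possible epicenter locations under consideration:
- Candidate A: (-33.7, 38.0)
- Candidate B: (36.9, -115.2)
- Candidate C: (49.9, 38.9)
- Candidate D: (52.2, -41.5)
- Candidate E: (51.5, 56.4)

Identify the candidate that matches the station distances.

Candidate D

For each candidate, compare |candidate − station| to the reported distance:
Candidate A: residuals Seismometer 1 1.0, Seismometer 2 62.5, Seismometer 3 2.2 → max 62.5 km
Candidate B: residuals Seismometer 1 3.3, Seismometer 2 39.0, Seismometer 3 74.5 → max 74.5 km
Candidate C: residuals Seismometer 1 39.5, Seismometer 2 4.4, Seismometer 3 79.5 → max 79.5 km
Candidate D: residuals Seismometer 1 0.0, Seismometer 2 0.0, Seismometer 3 0.0 → max 0.0 km
Candidate E: residuals Seismometer 1 53.7, Seismometer 2 5.1, Seismometer 3 70.5 → max 70.5 km
Only Candidate D has all residuals ≈ 0.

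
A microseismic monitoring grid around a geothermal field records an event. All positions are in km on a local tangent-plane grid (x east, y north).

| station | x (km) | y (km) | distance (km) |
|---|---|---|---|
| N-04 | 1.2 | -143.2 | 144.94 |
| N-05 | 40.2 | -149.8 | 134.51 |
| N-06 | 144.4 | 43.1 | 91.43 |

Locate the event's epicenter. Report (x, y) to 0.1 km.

Circle about each station: (x − 1.2)² + (y + 143.2)² = 144.94²; (x − 40.2)² + (y + 149.8)² = 134.51²; (x − 144.4)² + (y − 43.1)² = 91.43².
Subtracting pairs of circle equations eliminates x²+y² and gives linear equations (the radical axes):
78.0 x − 13.2 y = 6463.06
286.4 x + 372.6 y = 14849.45
Solving the 2×2 system: x ≈ 79.3, y ≈ -21.1 km.

(79.3, -21.1)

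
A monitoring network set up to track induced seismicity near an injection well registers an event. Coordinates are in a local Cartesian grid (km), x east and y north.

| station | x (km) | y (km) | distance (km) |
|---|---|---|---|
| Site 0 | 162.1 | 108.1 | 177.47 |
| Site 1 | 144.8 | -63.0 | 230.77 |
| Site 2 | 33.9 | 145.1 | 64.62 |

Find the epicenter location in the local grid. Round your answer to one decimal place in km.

Circle about each station: (x − 162.1)² + (y − 108.1)² = 177.47²; (x − 144.8)² + (y + 63.0)² = 230.77²; (x − 33.9)² + (y − 145.1)² = 64.62².
Subtracting pairs of circle equations eliminates x²+y² and gives linear equations (the radical axes):
-34.6 x − 342.2 y = -34785.17
-256.4 x + 74.0 y = 11561.06
Solving the 2×2 system: x ≈ -15.3, y ≈ 103.2 km.

x ≈ -15.3 km, y ≈ 103.2 km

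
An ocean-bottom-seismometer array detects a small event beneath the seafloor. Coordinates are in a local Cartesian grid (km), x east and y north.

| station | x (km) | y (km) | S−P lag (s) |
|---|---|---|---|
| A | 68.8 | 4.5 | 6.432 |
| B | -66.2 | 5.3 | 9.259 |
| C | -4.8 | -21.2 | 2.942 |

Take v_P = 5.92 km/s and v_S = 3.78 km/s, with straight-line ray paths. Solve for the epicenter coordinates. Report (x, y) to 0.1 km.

Distance from S−P lag: d = Δt · v_P v_S / (v_P − v_S) = Δt · (5.92·3.78)/(5.92−3.78) ≈ 10.4568·Δt.
So d_A = 67.26, d_B = 96.82, d_C = 30.76 km.
Circle about each station: (x − 68.8)² + (y − 4.5)² = 67.26²; (x + 66.2)² + (y − 5.3)² = 96.82²; (x + 4.8)² + (y + 21.2)² = 30.76².
Subtracting pairs of circle equations eliminates x²+y² and gives linear equations (the radical axes):
-270.0 x + 1.6 y = -5193.36
-147.2 x − 51.4 y = -703.48
Solving the 2×2 system: x ≈ 19.0, y ≈ -40.7 km.

x ≈ 19.0 km, y ≈ -40.7 km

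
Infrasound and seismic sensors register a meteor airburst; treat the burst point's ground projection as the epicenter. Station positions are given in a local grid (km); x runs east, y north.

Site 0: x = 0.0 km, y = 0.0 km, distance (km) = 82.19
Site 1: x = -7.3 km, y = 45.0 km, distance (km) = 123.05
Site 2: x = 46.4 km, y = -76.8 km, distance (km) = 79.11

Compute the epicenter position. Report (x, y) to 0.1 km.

x ≈ -32.7 km, y ≈ -75.4 km

Circle about each station: x² + y² = 82.19²; (x + 7.3)² + (y − 45.0)² = 123.05²; (x − 46.4)² + (y + 76.8)² = 79.11².
Subtracting pairs of circle equations eliminates x²+y² and gives linear equations (the radical axes):
-14.6 x + 90.0 y = -6307.82
92.8 x − 153.6 y = 8548.00
Solving the 2×2 system: x ≈ -32.7, y ≈ -75.4 km.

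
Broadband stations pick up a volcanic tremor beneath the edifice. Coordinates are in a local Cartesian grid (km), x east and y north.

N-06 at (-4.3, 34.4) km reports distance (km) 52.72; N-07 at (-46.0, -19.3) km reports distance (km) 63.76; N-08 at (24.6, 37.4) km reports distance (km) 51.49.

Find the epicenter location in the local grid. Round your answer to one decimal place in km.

Circle about each station: (x + 4.3)² + (y − 34.4)² = 52.72²; (x + 46.0)² + (y + 19.3)² = 63.76²; (x − 24.6)² + (y − 37.4)² = 51.49².
Subtracting pairs of circle equations eliminates x²+y² and gives linear equations (the radical axes):
-83.4 x − 107.4 y = 0.70
57.8 x + 6.0 y = 930.25
Solving the 2×2 system: x ≈ 17.5, y ≈ -13.6 km.

17.5 km east, -13.6 km north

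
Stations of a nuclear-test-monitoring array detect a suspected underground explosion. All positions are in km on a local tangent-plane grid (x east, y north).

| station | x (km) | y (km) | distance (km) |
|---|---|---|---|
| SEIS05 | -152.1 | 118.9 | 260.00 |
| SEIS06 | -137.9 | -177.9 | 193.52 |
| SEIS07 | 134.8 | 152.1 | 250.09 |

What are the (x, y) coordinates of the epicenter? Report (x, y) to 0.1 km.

Circle about each station: (x + 152.1)² + (y − 118.9)² = 260.00²; (x + 137.9)² + (y + 177.9)² = 193.52²; (x − 134.8)² + (y − 152.1)² = 250.09².
Subtracting the SEIS05 equation from the SEIS06 and SEIS07 equations removes the quadratic terms:
28.4 x − 593.6 y = 43543.21
573.8 x + 66.4 y = 9088.82
Solving the 2×2 system: x ≈ 24.2, y ≈ -72.2 km.

24.2 km east, -72.2 km north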